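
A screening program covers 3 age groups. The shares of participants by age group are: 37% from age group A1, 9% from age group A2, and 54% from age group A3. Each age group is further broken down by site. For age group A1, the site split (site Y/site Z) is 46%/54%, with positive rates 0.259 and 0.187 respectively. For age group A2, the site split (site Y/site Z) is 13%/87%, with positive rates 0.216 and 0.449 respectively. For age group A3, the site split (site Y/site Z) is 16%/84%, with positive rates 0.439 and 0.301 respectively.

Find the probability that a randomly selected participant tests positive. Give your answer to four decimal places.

P(T|A1) = 0.46·0.259 + 0.54·0.187 = 0.11914 + 0.10098 = 0.22012
P(T|A2) = 0.13·0.216 + 0.87·0.449 = 0.02808 + 0.39063 = 0.41871
P(T|A3) = 0.16·0.439 + 0.84·0.301 = 0.07024 + 0.25284 = 0.32308
Then overall,
P(T) = 0.37·0.22012 + 0.09·0.41871 + 0.54·0.32308
      = 0.0814444 + 0.0376839 + 0.1744632 = 0.2935915

P(T) ≈ 0.2936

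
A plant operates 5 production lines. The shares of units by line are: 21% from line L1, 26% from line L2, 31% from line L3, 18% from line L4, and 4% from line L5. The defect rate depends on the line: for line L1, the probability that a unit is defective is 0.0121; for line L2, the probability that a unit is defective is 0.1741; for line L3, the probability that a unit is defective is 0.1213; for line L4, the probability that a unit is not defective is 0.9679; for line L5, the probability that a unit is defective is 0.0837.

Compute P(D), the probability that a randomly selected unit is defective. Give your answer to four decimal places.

P(D|L4) = 1 − 0.9679 = 0.0321.
Using total probability over the partition,
P(D) = P(D|L1)·P(L1) + P(D|L2)·P(L2) + P(D|L3)·P(L3) + P(D|L4)·P(L4) + P(D|L5)·P(L5)
      = 0.0121·0.21 + 0.1741·0.26 + 0.1213·0.31 + 0.0321·0.18 + 0.0837·0.04
      = 0.002541 + 0.045266 + 0.037603 + 0.005778 + 0.003348 = 0.094536

0.0945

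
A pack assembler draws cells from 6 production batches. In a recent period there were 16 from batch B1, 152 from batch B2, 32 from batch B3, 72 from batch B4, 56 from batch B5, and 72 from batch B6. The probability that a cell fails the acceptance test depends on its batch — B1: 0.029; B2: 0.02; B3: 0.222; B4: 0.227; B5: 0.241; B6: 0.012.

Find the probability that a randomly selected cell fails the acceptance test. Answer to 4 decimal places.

Total: 16 + 152 + 32 + 72 + 56 + 72 = 400.
P(B1) = 16/400 = 0.04. P(B2) = 152/400 = 0.38. P(B3) = 32/400 = 0.08. P(B4) = 72/400 = 0.18. P(B5) = 56/400 = 0.14. P(B6) = 72/400 = 0.18.
P(F) = P(F|B1)·P(B1) + P(F|B2)·P(B2) + P(F|B3)·P(B3) + P(F|B4)·P(B4) + P(F|B5)·P(B5) + P(F|B6)·P(B6)
      = 0.029·0.04 + 0.02·0.38 + 0.222·0.08 + 0.227·0.18 + 0.241·0.14 + 0.012·0.18
      = 0.00116 + 0.0076 + 0.01776 + 0.04086 + 0.03374 + 0.00216 = 0.10328

P(F) ≈ 0.1033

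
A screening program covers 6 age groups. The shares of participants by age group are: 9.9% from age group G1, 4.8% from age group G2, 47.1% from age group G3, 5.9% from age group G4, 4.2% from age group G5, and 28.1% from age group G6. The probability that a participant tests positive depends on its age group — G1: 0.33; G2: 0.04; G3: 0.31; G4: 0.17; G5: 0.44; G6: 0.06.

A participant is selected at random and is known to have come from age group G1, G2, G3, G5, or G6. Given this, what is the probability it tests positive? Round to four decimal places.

Let S = {G1, G2, G3, G5, G6}.
P(S) = 0.099 + 0.048 + 0.471 + 0.042 + 0.281 = 0.941.
P(T ∩ S) = 0.33·0.099 + 0.04·0.048 + 0.31·0.471 + 0.44·0.042 + 0.06·0.281 = 0.03267 + 0.00192 + 0.14601 + 0.01848 + 0.01686 = 0.21594.
P(T | S) = 0.21594 / 0.941 = 0.229479…

0.2295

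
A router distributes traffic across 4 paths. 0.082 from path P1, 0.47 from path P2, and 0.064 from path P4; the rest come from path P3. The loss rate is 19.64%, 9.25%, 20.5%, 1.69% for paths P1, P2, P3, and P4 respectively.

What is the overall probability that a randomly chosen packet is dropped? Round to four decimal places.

P(L) ≈ 0.1394

P(P3) = 1 − (0.082 + 0.47 + 0.064) = 0.384.
By the law of total probability,
P(L) = P(L|P1)·P(P1) + P(L|P2)·P(P2) + P(L|P3)·P(P3) + P(L|P4)·P(P4)
      = 0.1964·0.082 + 0.0925·0.47 + 0.205·0.384 + 0.0169·0.064
      = 0.0161048 + 0.043475 + 0.07872 + 0.0010816 = 0.1393814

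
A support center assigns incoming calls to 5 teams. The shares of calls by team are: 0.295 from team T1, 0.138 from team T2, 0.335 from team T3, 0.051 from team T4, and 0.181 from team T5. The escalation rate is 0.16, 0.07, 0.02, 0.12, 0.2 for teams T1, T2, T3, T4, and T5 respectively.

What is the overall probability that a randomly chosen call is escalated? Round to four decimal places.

0.1059

Using total probability over the partition,
P(E) = P(E|T1)·P(T1) + P(E|T2)·P(T2) + P(E|T3)·P(T3) + P(E|T4)·P(T4) + P(E|T5)·P(T5)
      = 0.16·0.295 + 0.07·0.138 + 0.02·0.335 + 0.12·0.051 + 0.2·0.181
      = 0.0472 + 0.00966 + 0.0067 + 0.00612 + 0.0362 = 0.10588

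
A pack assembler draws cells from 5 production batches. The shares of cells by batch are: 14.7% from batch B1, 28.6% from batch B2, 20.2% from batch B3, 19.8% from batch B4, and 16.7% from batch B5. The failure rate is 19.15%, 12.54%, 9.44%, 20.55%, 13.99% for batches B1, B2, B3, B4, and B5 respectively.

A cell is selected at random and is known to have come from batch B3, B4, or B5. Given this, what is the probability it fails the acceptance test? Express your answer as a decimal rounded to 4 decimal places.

P(F|S) ≈ 0.1466

Let S = {B3, B4, B5}.
P(S) = 0.202 + 0.198 + 0.167 = 0.567.
P(F ∩ S) = 0.0944·0.202 + 0.2055·0.198 + 0.1399·0.167 = 0.0190688 + 0.040689 + 0.0233633 = 0.0831211.
P(F | S) = 0.0831211 / 0.567 = 0.146598…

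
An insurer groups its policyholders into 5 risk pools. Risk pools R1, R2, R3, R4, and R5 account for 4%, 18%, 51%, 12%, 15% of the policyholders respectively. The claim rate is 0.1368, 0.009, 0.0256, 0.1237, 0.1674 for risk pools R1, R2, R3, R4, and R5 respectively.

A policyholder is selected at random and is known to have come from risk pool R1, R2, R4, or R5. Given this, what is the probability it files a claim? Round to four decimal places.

Let S = {R1, R2, R4, R5}.
P(S) = 0.04 + 0.18 + 0.12 + 0.15 = 0.49.
P(C ∩ S) = 0.1368·0.04 + 0.009·0.18 + 0.1237·0.12 + 0.1674·0.15 = 0.005472 + 0.00162 + 0.014844 + 0.02511 = 0.047046.
P(C | S) = 0.047046 / 0.49 = 0.096012…

P(C|S) ≈ 0.0960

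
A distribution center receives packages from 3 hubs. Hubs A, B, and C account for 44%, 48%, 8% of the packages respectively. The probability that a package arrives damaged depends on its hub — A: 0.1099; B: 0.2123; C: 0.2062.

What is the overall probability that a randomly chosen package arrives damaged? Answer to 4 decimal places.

0.1668

Summing over the partition,
P(D) = P(D|A)·P(A) + P(D|B)·P(B) + P(D|C)·P(C)
      = 0.1099·0.44 + 0.2123·0.48 + 0.2062·0.08
      = 0.048356 + 0.101904 + 0.016496 = 0.166756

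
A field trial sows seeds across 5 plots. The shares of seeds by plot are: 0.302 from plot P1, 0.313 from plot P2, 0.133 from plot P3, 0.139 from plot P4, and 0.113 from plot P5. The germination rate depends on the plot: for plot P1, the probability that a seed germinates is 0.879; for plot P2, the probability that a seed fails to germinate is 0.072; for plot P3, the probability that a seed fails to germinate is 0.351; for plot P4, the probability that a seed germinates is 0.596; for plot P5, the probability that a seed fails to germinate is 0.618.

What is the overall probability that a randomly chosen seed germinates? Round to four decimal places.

0.7682

P(G|P2) = 1 − 0.072 = 0.928.
P(G|P3) = 1 − 0.351 = 0.649.
P(G|P5) = 1 − 0.618 = 0.382.
Using total probability over the partition,
P(G) = P(G|P1)·P(P1) + P(G|P2)·P(P2) + P(G|P3)·P(P3) + P(G|P4)·P(P4) + P(G|P5)·P(P5)
      = 0.879·0.302 + 0.928·0.313 + 0.649·0.133 + 0.596·0.139 + 0.382·0.113
      = 0.265458 + 0.290464 + 0.086317 + 0.082844 + 0.043166 = 0.768249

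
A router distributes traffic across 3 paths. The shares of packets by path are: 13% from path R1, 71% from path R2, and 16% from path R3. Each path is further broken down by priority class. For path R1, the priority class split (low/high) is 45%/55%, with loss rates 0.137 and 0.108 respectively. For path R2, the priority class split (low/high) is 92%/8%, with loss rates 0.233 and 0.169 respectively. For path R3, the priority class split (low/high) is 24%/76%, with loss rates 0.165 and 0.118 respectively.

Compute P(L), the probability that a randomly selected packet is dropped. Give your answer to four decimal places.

P(L|R1) = 0.45·0.137 + 0.55·0.108 = 0.06165 + 0.0594 = 0.12105
P(L|R2) = 0.92·0.233 + 0.08·0.169 = 0.21436 + 0.01352 = 0.22788
P(L|R3) = 0.24·0.165 + 0.76·0.118 = 0.0396 + 0.08968 = 0.12928
Then overall,
P(L) = 0.13·0.12105 + 0.71·0.22788 + 0.16·0.12928
      = 0.0157365 + 0.1617948 + 0.0206848 = 0.1982161

0.1982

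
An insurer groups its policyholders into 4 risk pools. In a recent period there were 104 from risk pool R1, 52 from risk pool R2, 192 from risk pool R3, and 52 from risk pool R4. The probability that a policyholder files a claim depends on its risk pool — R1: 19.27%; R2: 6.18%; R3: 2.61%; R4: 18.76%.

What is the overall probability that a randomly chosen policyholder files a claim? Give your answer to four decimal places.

Total: 104 + 52 + 192 + 52 = 400.
P(R1) = 104/400 = 0.26. P(R2) = 52/400 = 0.13. P(R3) = 192/400 = 0.48. P(R4) = 52/400 = 0.13.
P(C) = P(C|R1)·P(R1) + P(C|R2)·P(R2) + P(C|R3)·P(R3) + P(C|R4)·P(R4)
      = 0.1927·0.26 + 0.0618·0.13 + 0.0261·0.48 + 0.1876·0.13
      = 0.050102 + 0.008034 + 0.012528 + 0.024388 = 0.095052

P(C) ≈ 0.0951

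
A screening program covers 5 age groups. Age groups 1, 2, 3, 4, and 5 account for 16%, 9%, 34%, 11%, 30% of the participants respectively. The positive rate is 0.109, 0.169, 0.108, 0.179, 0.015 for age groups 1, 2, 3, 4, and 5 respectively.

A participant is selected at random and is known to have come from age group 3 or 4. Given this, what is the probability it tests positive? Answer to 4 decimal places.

0.1254

Let S = {3, 4}.
P(S) = 0.34 + 0.11 = 0.45.
P(T ∩ S) = 0.108·0.34 + 0.179·0.11 = 0.03672 + 0.01969 = 0.05641.
P(T | S) = 0.05641 / 0.45 = 0.125356…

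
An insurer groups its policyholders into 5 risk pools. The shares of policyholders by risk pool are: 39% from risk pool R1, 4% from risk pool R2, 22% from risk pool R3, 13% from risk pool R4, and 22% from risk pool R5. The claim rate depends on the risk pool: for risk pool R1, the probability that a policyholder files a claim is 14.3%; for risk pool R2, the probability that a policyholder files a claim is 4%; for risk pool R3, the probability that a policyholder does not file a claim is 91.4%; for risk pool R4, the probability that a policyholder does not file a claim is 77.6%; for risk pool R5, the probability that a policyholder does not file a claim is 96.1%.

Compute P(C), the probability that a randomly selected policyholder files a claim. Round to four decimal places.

P(C) ≈ 0.1140

P(C|R3) = 1 − 0.914 = 0.086.
P(C|R4) = 1 − 0.776 = 0.224.
P(C|R5) = 1 − 0.961 = 0.039.
Using total probability over the partition,
P(C) = P(C|R1)·P(R1) + P(C|R2)·P(R2) + P(C|R3)·P(R3) + P(C|R4)·P(R4) + P(C|R5)·P(R5)
      = 0.143·0.39 + 0.04·0.04 + 0.086·0.22 + 0.224·0.13 + 0.039·0.22
      = 0.05577 + 0.0016 + 0.01892 + 0.02912 + 0.00858 = 0.11399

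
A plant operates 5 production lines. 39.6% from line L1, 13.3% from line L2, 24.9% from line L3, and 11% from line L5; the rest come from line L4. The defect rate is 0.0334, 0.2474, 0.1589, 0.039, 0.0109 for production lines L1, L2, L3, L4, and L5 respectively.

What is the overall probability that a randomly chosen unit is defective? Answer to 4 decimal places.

P(L4) = 1 − (0.396 + 0.133 + 0.249 + 0.11) = 0.112.
P(D) = P(D|L1)·P(L1) + P(D|L2)·P(L2) + P(D|L3)·P(L3) + P(D|L4)·P(L4) + P(D|L5)·P(L5)
      = 0.0334·0.396 + 0.2474·0.133 + 0.1589·0.249 + 0.039·0.112 + 0.0109·0.11
      = 0.0132264 + 0.0329042 + 0.0395661 + 0.004368 + 0.001199 = 0.0912637

P(D) ≈ 0.0913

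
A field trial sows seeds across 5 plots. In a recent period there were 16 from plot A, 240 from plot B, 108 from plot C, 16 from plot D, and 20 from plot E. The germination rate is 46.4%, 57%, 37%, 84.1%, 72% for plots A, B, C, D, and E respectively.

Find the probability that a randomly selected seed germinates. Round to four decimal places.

Total: 16 + 240 + 108 + 16 + 20 = 400.
P(A) = 16/400 = 0.04. P(B) = 240/400 = 0.6. P(C) = 108/400 = 0.27. P(D) = 16/400 = 0.04. P(E) = 20/400 = 0.05.
P(G) = P(G|A)·P(A) + P(G|B)·P(B) + P(G|C)·P(C) + P(G|D)·P(D) + P(G|E)·P(E)
      = 0.464·0.04 + 0.57·0.6 + 0.37·0.27 + 0.841·0.04 + 0.72·0.05
      = 0.01856 + 0.342 + 0.0999 + 0.03364 + 0.036 = 0.5301

P(G) ≈ 0.5301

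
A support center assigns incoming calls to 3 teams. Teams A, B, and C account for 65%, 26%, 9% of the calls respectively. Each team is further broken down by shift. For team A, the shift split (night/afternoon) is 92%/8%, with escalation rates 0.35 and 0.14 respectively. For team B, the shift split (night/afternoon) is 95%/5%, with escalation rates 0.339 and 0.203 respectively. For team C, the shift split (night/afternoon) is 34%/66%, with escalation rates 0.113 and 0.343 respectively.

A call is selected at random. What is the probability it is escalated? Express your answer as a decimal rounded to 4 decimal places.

0.3268

P(E|A) = 0.92·0.35 + 0.08·0.14 = 0.322 + 0.0112 = 0.3332
P(E|B) = 0.95·0.339 + 0.05·0.203 = 0.32205 + 0.01015 = 0.3322
P(E|C) = 0.34·0.113 + 0.66·0.343 = 0.03842 + 0.22638 = 0.2648
Then overall,
P(E) = 0.65·0.3332 + 0.26·0.3322 + 0.09·0.2648
      = 0.21658 + 0.086372 + 0.023832 = 0.326784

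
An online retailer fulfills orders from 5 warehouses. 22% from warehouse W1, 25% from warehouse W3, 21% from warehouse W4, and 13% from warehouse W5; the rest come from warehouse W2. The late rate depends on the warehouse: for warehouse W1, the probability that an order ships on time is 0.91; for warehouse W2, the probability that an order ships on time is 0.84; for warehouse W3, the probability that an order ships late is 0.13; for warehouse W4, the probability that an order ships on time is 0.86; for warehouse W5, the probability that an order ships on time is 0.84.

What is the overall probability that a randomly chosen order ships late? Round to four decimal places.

0.1329

P(W2) = 1 − (0.22 + 0.25 + 0.21 + 0.13) = 0.19.
P(L|W1) = 1 − 0.91 = 0.09.
P(L|W2) = 1 − 0.84 = 0.16.
P(L|W4) = 1 − 0.86 = 0.14.
P(L|W5) = 1 − 0.84 = 0.16.
By the law of total probability,
P(L) = P(L|W1)·P(W1) + P(L|W2)·P(W2) + P(L|W3)·P(W3) + P(L|W4)·P(W4) + P(L|W5)·P(W5)
      = 0.09·0.22 + 0.16·0.19 + 0.13·0.25 + 0.14·0.21 + 0.16·0.13
      = 0.0198 + 0.0304 + 0.0325 + 0.0294 + 0.0208 = 0.1329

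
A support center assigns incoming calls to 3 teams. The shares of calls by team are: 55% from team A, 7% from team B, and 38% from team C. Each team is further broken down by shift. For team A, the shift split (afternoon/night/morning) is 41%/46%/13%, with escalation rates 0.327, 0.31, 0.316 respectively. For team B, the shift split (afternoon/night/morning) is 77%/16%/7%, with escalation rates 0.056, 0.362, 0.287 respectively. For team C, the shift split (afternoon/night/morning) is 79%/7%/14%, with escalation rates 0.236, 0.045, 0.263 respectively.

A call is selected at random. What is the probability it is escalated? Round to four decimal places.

P(E|A) = 0.41·0.327 + 0.46·0.31 + 0.13·0.316 = 0.13407 + 0.1426 + 0.04108 = 0.31775
P(E|B) = 0.77·0.056 + 0.16·0.362 + 0.07·0.287 = 0.04312 + 0.05792 + 0.02009 = 0.12113
P(E|C) = 0.79·0.236 + 0.07·0.045 + 0.14·0.263 = 0.18644 + 0.00315 + 0.03682 = 0.22641
Then overall,
P(E) = 0.55·0.31775 + 0.07·0.12113 + 0.38·0.22641
      = 0.1747625 + 0.0084791 + 0.0860358 = 0.2692774

P(E) ≈ 0.2693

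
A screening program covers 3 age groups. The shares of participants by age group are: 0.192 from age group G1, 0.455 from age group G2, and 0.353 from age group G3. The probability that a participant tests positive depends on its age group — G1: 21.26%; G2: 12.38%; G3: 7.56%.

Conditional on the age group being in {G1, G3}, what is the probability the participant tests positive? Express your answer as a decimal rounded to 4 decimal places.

0.1239

Let S = {G1, G3}.
P(S) = 0.192 + 0.353 = 0.545.
P(T ∩ S) = 0.2126·0.192 + 0.0756·0.353 = 0.0408192 + 0.0266868 = 0.067506.
P(T | S) = 0.067506 / 0.545 = 0.123864…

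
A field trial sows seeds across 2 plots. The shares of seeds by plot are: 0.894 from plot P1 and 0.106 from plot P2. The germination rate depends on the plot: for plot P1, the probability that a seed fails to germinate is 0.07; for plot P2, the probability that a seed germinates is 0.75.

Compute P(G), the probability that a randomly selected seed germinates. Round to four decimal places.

P(G) ≈ 0.9109

P(G|P1) = 1 − 0.07 = 0.93.
Using total probability over the partition,
P(G) = P(G|P1)·P(P1) + P(G|P2)·P(P2)
      = 0.93·0.894 + 0.75·0.106
      = 0.83142 + 0.0795 = 0.91092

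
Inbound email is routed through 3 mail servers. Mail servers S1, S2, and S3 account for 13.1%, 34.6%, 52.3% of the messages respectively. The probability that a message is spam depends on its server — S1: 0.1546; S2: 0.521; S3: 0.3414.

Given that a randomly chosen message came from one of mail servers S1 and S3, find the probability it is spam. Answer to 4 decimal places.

P(S|J) ≈ 0.3040

Let J = {S1, S3}.
P(J) = 0.131 + 0.523 = 0.654.
P(S ∩ J) = 0.1546·0.131 + 0.3414·0.523 = 0.0202526 + 0.1785522 = 0.1988048.
P(S | J) = 0.1988048 / 0.654 = 0.303983…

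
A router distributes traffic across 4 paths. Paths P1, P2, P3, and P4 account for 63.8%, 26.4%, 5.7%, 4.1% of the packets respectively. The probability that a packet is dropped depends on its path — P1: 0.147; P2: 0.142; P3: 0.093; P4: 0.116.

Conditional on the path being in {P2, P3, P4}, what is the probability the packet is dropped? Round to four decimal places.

Let S = {P2, P3, P4}.
P(S) = 0.264 + 0.057 + 0.041 = 0.362.
P(L ∩ S) = 0.142·0.264 + 0.093·0.057 + 0.116·0.041 = 0.037488 + 0.005301 + 0.004756 = 0.047545.
P(L | S) = 0.047545 / 0.362 = 0.131340…

P(L|S) ≈ 0.1313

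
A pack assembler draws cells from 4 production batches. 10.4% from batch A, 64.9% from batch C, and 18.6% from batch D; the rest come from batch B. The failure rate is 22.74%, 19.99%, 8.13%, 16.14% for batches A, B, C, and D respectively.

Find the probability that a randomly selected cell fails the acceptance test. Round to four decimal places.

0.1186

P(B) = 1 − (0.104 + 0.649 + 0.186) = 0.061.
P(F) = P(F|A)·P(A) + P(F|B)·P(B) + P(F|C)·P(C) + P(F|D)·P(D)
      = 0.2274·0.104 + 0.1999·0.061 + 0.0813·0.649 + 0.1614·0.186
      = 0.0236496 + 0.0121939 + 0.0527637 + 0.0300204 = 0.1186276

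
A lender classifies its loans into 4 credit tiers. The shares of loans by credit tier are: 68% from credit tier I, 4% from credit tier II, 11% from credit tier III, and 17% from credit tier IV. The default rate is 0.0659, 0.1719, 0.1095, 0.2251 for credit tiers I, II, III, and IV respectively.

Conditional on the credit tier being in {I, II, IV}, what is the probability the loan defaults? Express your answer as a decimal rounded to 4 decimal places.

Let S = {I, II, IV}.
P(S) = 0.68 + 0.04 + 0.17 = 0.89.
P(D ∩ S) = 0.0659·0.68 + 0.1719·0.04 + 0.2251·0.17 = 0.044812 + 0.006876 + 0.038267 = 0.089955.
P(D | S) = 0.089955 / 0.89 = 0.101073…

P(D|S) ≈ 0.1011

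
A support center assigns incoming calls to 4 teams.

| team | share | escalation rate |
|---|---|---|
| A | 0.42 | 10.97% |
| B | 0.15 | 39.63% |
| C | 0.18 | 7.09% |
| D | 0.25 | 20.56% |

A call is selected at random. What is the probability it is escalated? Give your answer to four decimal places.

P(E) ≈ 0.1697

P(E) = P(E|A)·P(A) + P(E|B)·P(B) + P(E|C)·P(C) + P(E|D)·P(D)
      = 0.1097·0.42 + 0.3963·0.15 + 0.0709·0.18 + 0.2056·0.25
      = 0.046074 + 0.059445 + 0.012762 + 0.0514 = 0.169681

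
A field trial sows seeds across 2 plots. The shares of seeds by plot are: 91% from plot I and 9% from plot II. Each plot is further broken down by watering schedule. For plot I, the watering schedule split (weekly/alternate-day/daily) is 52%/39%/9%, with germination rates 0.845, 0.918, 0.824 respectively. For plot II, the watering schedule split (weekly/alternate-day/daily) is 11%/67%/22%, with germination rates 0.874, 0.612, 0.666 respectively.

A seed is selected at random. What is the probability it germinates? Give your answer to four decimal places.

P(G|I) = 0.52·0.845 + 0.39·0.918 + 0.09·0.824 = 0.4394 + 0.35802 + 0.07416 = 0.87158
P(G|II) = 0.11·0.874 + 0.67·0.612 + 0.22·0.666 = 0.09614 + 0.41004 + 0.14652 = 0.6527
Then overall,
P(G) = 0.91·0.87158 + 0.09·0.6527
      = 0.7931378 + 0.058743 = 0.8518808

P(G) ≈ 0.8519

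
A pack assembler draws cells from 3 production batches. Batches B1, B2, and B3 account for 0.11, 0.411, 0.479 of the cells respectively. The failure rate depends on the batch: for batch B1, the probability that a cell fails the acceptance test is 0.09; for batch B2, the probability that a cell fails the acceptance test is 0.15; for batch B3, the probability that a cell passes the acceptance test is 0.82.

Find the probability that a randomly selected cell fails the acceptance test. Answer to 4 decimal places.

0.1578

P(F|B3) = 1 − 0.82 = 0.18.
P(F) = P(F|B1)·P(B1) + P(F|B2)·P(B2) + P(F|B3)·P(B3)
      = 0.09·0.11 + 0.15·0.411 + 0.18·0.479
      = 0.0099 + 0.06165 + 0.08622 = 0.15777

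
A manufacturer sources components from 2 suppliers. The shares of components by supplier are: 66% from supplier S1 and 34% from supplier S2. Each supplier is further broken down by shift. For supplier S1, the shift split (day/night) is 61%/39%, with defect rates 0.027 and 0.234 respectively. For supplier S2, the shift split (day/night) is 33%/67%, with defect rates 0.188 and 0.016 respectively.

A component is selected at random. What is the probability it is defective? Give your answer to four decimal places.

P(D|S1) = 0.61·0.027 + 0.39·0.234 = 0.01647 + 0.09126 = 0.10773
P(D|S2) = 0.33·0.188 + 0.67·0.016 = 0.06204 + 0.01072 = 0.07276
Then overall,
P(D) = 0.66·0.10773 + 0.34·0.07276
      = 0.0711018 + 0.0247384 = 0.0958402

0.0958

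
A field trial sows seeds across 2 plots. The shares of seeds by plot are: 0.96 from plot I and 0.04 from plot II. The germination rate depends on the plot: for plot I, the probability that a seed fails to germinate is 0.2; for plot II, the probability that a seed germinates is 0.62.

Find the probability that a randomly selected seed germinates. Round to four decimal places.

P(G|I) = 1 − 0.2 = 0.8.
P(G) = P(G|I)·P(I) + P(G|II)·P(II)
      = 0.8·0.96 + 0.62·0.04
      = 0.768 + 0.0248 = 0.7928

P(G) ≈ 0.7928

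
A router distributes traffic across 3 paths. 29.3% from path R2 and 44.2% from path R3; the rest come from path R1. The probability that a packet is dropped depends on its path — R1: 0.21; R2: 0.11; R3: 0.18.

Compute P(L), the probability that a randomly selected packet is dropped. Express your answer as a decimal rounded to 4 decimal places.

P(R1) = 1 − (0.293 + 0.442) = 0.265.
Summing over the partition,
P(L) = P(L|R1)·P(R1) + P(L|R2)·P(R2) + P(L|R3)·P(R3)
      = 0.21·0.265 + 0.11·0.293 + 0.18·0.442
      = 0.05565 + 0.03223 + 0.07956 = 0.16744

P(L) ≈ 0.1674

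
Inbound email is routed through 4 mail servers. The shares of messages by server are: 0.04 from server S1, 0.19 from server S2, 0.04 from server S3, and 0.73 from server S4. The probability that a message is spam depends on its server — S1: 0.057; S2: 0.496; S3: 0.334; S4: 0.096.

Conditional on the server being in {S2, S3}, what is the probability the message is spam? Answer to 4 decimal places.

P(S|J) ≈ 0.4678

Let J = {S2, S3}.
P(J) = 0.19 + 0.04 = 0.23.
P(S ∩ J) = 0.496·0.19 + 0.334·0.04 = 0.09424 + 0.01336 = 0.1076.
P(S | J) = 0.1076 / 0.23 = 0.467826…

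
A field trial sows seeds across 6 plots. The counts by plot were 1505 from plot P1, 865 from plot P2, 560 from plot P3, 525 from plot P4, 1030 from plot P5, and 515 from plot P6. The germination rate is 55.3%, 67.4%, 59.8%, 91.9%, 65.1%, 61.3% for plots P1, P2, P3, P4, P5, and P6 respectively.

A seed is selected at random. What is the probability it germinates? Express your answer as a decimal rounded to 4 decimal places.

Total: 1505 + 865 + 560 + 525 + 1030 + 515 = 5000.
P(P1) = 1505/5000 = 0.301. P(P2) = 865/5000 = 0.173. P(P3) = 560/5000 = 0.112. P(P4) = 525/5000 = 0.105. P(P5) = 1030/5000 = 0.206. P(P6) = 515/5000 = 0.103.
Summing over the partition,
P(G) = P(G|P1)·P(P1) + P(G|P2)·P(P2) + P(G|P3)·P(P3) + P(G|P4)·P(P4) + P(G|P5)·P(P5) + P(G|P6)·P(P6)
      = 0.553·0.301 + 0.674·0.173 + 0.598·0.112 + 0.919·0.105 + 0.651·0.206 + 0.613·0.103
      = 0.166453 + 0.116602 + 0.066976 + 0.096495 + 0.134106 + 0.063139 = 0.643771

0.6438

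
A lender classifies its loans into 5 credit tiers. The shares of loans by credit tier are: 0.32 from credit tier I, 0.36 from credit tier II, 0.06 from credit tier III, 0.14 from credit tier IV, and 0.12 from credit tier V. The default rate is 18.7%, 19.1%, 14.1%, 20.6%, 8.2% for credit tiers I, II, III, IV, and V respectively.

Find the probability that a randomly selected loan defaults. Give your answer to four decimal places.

P(D) ≈ 0.1757

Using total probability over the partition,
P(D) = P(D|I)·P(I) + P(D|II)·P(II) + P(D|III)·P(III) + P(D|IV)·P(IV) + P(D|V)·P(V)
      = 0.187·0.32 + 0.191·0.36 + 0.141·0.06 + 0.206·0.14 + 0.082·0.12
      = 0.05984 + 0.06876 + 0.00846 + 0.02884 + 0.00984 = 0.17574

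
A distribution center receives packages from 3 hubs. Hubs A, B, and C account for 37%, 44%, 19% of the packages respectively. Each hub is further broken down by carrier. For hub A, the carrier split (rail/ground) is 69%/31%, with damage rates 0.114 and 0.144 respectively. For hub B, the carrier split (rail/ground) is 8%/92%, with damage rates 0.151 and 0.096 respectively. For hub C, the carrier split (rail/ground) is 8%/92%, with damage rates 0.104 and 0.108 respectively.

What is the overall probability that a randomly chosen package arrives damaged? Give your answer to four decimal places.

P(D|A) = 0.69·0.114 + 0.31·0.144 = 0.07866 + 0.04464 = 0.1233
P(D|B) = 0.08·0.151 + 0.92·0.096 = 0.01208 + 0.08832 = 0.1004
P(D|C) = 0.08·0.104 + 0.92·0.108 = 0.00832 + 0.09936 = 0.10768
By total probability over the outer partition,
P(D) = 0.37·0.1233 + 0.44·0.1004 + 0.19·0.10768
      = 0.045621 + 0.044176 + 0.0204592 = 0.1102562

P(D) ≈ 0.1103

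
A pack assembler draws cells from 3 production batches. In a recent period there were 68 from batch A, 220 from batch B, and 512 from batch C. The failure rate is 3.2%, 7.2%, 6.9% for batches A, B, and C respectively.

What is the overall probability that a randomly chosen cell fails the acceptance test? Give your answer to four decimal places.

Total: 68 + 220 + 512 = 800.
P(A) = 68/800 = 0.085. P(B) = 220/800 = 0.275. P(C) = 512/800 = 0.64.
P(F) = P(F|A)·P(A) + P(F|B)·P(B) + P(F|C)·P(C)
      = 0.032·0.085 + 0.072·0.275 + 0.069·0.64
      = 0.00272 + 0.0198 + 0.04416 = 0.06668

P(F) ≈ 0.0667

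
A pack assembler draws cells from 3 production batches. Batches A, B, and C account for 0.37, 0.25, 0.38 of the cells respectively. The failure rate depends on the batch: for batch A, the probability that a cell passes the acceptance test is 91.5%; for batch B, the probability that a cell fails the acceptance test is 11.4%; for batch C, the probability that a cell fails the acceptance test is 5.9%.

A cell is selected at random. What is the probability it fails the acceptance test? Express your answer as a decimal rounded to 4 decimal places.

P(F|A) = 1 − 0.915 = 0.085.
P(F) = P(F|A)·P(A) + P(F|B)·P(B) + P(F|C)·P(C)
      = 0.085·0.37 + 0.114·0.25 + 0.059·0.38
      = 0.03145 + 0.0285 + 0.02242 = 0.08237

0.0824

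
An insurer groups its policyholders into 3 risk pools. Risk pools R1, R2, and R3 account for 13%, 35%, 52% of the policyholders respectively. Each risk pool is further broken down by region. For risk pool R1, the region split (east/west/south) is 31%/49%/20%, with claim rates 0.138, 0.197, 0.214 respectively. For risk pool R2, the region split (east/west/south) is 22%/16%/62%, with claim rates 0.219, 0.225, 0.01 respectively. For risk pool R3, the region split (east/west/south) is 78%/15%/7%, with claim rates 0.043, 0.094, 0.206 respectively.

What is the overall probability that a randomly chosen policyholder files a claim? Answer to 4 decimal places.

P(C|R1) = 0.31·0.138 + 0.49·0.197 + 0.2·0.214 = 0.04278 + 0.09653 + 0.0428 = 0.18211
P(C|R2) = 0.22·0.219 + 0.16·0.225 + 0.62·0.01 = 0.04818 + 0.036 + 0.0062 = 0.09038
P(C|R3) = 0.78·0.043 + 0.15·0.094 + 0.07·0.206 = 0.03354 + 0.0141 + 0.01442 = 0.06206
By total probability over the outer partition,
P(C) = 0.13·0.18211 + 0.35·0.09038 + 0.52·0.06206
      = 0.0236743 + 0.031633 + 0.0322712 = 0.0875785

P(C) ≈ 0.0876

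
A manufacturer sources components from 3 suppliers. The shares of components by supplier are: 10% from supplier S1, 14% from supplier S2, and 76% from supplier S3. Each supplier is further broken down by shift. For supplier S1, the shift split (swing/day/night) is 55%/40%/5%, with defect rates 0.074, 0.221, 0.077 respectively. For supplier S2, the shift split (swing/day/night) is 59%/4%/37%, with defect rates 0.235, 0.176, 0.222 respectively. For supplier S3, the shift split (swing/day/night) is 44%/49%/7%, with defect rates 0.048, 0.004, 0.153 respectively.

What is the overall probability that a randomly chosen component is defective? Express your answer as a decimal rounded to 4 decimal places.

0.0709

P(D|S1) = 0.55·0.074 + 0.4·0.221 + 0.05·0.077 = 0.0407 + 0.0884 + 0.00385 = 0.13295
P(D|S2) = 0.59·0.235 + 0.04·0.176 + 0.37·0.222 = 0.13865 + 0.00704 + 0.08214 = 0.22783
P(D|S3) = 0.44·0.048 + 0.49·0.004 + 0.07·0.153 = 0.02112 + 0.00196 + 0.01071 = 0.03379
Then overall,
P(D) = 0.1·0.13295 + 0.14·0.22783 + 0.76·0.03379
      = 0.013295 + 0.0318962 + 0.0256804 = 0.0708716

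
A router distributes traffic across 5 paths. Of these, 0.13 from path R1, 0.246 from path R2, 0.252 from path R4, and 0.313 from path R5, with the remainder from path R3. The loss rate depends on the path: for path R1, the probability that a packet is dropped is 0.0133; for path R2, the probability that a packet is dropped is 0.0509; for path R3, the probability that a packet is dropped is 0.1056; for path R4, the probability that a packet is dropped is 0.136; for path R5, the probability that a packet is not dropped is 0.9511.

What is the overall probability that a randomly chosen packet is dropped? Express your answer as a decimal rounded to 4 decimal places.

P(L) ≈ 0.0701

P(R3) = 1 − (0.13 + 0.246 + 0.252 + 0.313) = 0.059.
P(L|R5) = 1 − 0.9511 = 0.0489.
P(L) = P(L|R1)·P(R1) + P(L|R2)·P(R2) + P(L|R3)·P(R3) + P(L|R4)·P(R4) + P(L|R5)·P(R5)
      = 0.0133·0.13 + 0.0509·0.246 + 0.1056·0.059 + 0.136·0.252 + 0.0489·0.313
      = 0.001729 + 0.0125214 + 0.0062304 + 0.034272 + 0.0153057 = 0.0700585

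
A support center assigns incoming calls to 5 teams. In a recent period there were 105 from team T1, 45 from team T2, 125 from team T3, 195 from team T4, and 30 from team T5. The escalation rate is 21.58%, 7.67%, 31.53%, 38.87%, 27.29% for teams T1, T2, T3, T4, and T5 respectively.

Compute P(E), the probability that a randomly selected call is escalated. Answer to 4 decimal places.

0.2990

Total: 105 + 45 + 125 + 195 + 30 = 500.
P(T1) = 105/500 = 0.21. P(T2) = 45/500 = 0.09. P(T3) = 125/500 = 0.25. P(T4) = 195/500 = 0.39. P(T5) = 30/500 = 0.06.
Summing over the partition,
P(E) = P(E|T1)·P(T1) + P(E|T2)·P(T2) + P(E|T3)·P(T3) + P(E|T4)·P(T4) + P(E|T5)·P(T5)
      = 0.2158·0.21 + 0.0767·0.09 + 0.3153·0.25 + 0.3887·0.39 + 0.2729·0.06
      = 0.045318 + 0.006903 + 0.078825 + 0.151593 + 0.016374 = 0.299013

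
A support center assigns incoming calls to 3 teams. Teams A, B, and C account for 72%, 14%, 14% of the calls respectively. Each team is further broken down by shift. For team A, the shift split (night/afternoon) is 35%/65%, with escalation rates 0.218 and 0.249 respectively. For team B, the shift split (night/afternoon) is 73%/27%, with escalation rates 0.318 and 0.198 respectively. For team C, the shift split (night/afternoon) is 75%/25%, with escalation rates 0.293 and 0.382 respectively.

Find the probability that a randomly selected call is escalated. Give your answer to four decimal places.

P(E) ≈ 0.2556

P(E|A) = 0.35·0.218 + 0.65·0.249 = 0.0763 + 0.16185 = 0.23815
P(E|B) = 0.73·0.318 + 0.27·0.198 = 0.23214 + 0.05346 = 0.2856
P(E|C) = 0.75·0.293 + 0.25·0.382 = 0.21975 + 0.0955 = 0.31525
Then overall,
P(E) = 0.72·0.23815 + 0.14·0.2856 + 0.14·0.31525
      = 0.171468 + 0.039984 + 0.044135 = 0.255587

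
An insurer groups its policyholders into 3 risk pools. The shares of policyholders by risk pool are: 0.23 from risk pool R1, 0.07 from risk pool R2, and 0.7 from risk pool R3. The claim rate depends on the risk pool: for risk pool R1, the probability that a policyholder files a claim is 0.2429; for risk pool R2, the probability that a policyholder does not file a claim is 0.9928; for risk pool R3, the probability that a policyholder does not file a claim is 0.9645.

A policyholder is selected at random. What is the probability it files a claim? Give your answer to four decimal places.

P(C) ≈ 0.0812

P(C|R2) = 1 − 0.9928 = 0.0072.
P(C|R3) = 1 − 0.9645 = 0.0355.
P(C) = P(C|R1)·P(R1) + P(C|R2)·P(R2) + P(C|R3)·P(R3)
      = 0.2429·0.23 + 0.0072·0.07 + 0.0355·0.7
      = 0.055867 + 0.000504 + 0.02485 = 0.081221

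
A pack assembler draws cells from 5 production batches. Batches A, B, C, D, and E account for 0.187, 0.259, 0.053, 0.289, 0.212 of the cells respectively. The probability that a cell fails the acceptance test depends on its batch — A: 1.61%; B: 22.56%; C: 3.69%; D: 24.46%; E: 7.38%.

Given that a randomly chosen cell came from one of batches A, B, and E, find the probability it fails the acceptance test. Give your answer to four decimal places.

0.1172

Let S = {A, B, E}.
P(S) = 0.187 + 0.259 + 0.212 = 0.658.
P(F ∩ S) = 0.0161·0.187 + 0.2256·0.259 + 0.0738·0.212 = 0.0030107 + 0.0584304 + 0.0156456 = 0.0770867.
P(F | S) = 0.0770867 / 0.658 = 0.117153…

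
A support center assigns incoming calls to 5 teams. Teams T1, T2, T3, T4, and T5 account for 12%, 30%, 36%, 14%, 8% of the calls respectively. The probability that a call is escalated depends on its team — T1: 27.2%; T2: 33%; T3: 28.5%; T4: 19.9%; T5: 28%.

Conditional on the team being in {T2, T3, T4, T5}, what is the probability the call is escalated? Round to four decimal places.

Let S = {T2, T3, T4, T5}.
P(S) = 0.3 + 0.36 + 0.14 + 0.08 = 0.88.
P(E ∩ S) = 0.33·0.3 + 0.285·0.36 + 0.199·0.14 + 0.28·0.08 = 0.099 + 0.1026 + 0.02786 + 0.0224 = 0.25186.
P(E | S) = 0.25186 / 0.88 = 0.286205…

P(E|S) ≈ 0.2862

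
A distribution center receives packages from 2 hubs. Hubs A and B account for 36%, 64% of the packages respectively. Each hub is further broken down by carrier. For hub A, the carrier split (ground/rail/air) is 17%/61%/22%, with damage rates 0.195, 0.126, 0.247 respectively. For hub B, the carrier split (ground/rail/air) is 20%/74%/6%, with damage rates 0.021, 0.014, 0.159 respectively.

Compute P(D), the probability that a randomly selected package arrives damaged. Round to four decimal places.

P(D|A) = 0.17·0.195 + 0.61·0.126 + 0.22·0.247 = 0.03315 + 0.07686 + 0.05434 = 0.16435
P(D|B) = 0.2·0.021 + 0.74·0.014 + 0.06·0.159 = 0.0042 + 0.01036 + 0.00954 = 0.0241
By total probability over the outer partition,
P(D) = 0.36·0.16435 + 0.64·0.0241
      = 0.059166 + 0.015424 = 0.07459

0.0746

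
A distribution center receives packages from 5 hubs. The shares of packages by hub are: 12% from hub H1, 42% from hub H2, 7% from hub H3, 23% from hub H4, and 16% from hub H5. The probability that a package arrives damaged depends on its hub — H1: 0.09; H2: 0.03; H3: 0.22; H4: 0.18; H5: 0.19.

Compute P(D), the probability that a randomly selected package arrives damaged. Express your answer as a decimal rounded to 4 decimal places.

P(D) ≈ 0.1106

P(D) = P(D|H1)·P(H1) + P(D|H2)·P(H2) + P(D|H3)·P(H3) + P(D|H4)·P(H4) + P(D|H5)·P(H5)
      = 0.09·0.12 + 0.03·0.42 + 0.22·0.07 + 0.18·0.23 + 0.19·0.16
      = 0.0108 + 0.0126 + 0.0154 + 0.0414 + 0.0304 = 0.1106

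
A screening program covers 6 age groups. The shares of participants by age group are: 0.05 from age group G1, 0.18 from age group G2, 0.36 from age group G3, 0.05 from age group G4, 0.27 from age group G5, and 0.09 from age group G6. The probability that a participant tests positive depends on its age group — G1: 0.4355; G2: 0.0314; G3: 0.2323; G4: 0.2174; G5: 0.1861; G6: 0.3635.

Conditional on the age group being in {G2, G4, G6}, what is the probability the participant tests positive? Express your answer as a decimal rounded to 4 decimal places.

0.1539

Let S = {G2, G4, G6}.
P(S) = 0.18 + 0.05 + 0.09 = 0.32.
P(T ∩ S) = 0.0314·0.18 + 0.2174·0.05 + 0.3635·0.09 = 0.005652 + 0.01087 + 0.032715 = 0.049237.
P(T | S) = 0.049237 / 0.32 = 0.153866…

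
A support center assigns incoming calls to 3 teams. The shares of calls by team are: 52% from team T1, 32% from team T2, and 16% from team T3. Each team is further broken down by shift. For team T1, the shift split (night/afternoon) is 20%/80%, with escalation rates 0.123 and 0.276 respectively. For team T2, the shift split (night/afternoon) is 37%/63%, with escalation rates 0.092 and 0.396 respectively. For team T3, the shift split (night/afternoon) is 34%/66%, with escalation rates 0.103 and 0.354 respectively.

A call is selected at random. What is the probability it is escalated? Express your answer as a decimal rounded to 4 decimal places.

P(E|T1) = 0.2·0.123 + 0.8·0.276 = 0.0246 + 0.2208 = 0.2454
P(E|T2) = 0.37·0.092 + 0.63·0.396 = 0.03404 + 0.24948 = 0.28352
P(E|T3) = 0.34·0.103 + 0.66·0.354 = 0.03502 + 0.23364 = 0.26866
Then overall,
P(E) = 0.52·0.2454 + 0.32·0.28352 + 0.16·0.26866
      = 0.127608 + 0.0907264 + 0.0429856 = 0.26132

P(E) ≈ 0.2613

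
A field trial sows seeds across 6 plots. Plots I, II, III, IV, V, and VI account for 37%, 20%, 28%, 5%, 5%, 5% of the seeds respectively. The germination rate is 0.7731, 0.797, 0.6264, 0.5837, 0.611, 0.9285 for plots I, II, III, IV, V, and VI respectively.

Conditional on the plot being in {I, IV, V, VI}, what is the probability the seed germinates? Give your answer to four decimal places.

Let S = {I, IV, V, VI}.
P(S) = 0.37 + 0.05 + 0.05 + 0.05 = 0.52.
P(G ∩ S) = 0.7731·0.37 + 0.5837·0.05 + 0.611·0.05 + 0.9285·0.05 = 0.286047 + 0.029185 + 0.03055 + 0.046425 = 0.392207.
P(G | S) = 0.392207 / 0.52 = 0.754244…

0.7542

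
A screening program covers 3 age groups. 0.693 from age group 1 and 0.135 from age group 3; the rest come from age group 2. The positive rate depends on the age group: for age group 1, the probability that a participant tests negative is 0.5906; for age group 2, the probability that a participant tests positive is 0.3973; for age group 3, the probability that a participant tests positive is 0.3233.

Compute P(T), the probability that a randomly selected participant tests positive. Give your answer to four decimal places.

0.3957

P(2) = 1 − (0.693 + 0.135) = 0.172.
P(T|1) = 1 − 0.5906 = 0.4094.
P(T) = P(T|1)·P(1) + P(T|2)·P(2) + P(T|3)·P(3)
      = 0.4094·0.693 + 0.3973·0.172 + 0.3233·0.135
      = 0.2837142 + 0.0683356 + 0.0436455 = 0.3956953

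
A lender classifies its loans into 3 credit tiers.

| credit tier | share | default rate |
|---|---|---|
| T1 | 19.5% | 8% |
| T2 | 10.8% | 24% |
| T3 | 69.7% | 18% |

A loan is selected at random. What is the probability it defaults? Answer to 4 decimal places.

P(D) ≈ 0.1670

P(D) = P(D|T1)·P(T1) + P(D|T2)·P(T2) + P(D|T3)·P(T3)
      = 0.08·0.195 + 0.24·0.108 + 0.18·0.697
      = 0.0156 + 0.02592 + 0.12546 = 0.16698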